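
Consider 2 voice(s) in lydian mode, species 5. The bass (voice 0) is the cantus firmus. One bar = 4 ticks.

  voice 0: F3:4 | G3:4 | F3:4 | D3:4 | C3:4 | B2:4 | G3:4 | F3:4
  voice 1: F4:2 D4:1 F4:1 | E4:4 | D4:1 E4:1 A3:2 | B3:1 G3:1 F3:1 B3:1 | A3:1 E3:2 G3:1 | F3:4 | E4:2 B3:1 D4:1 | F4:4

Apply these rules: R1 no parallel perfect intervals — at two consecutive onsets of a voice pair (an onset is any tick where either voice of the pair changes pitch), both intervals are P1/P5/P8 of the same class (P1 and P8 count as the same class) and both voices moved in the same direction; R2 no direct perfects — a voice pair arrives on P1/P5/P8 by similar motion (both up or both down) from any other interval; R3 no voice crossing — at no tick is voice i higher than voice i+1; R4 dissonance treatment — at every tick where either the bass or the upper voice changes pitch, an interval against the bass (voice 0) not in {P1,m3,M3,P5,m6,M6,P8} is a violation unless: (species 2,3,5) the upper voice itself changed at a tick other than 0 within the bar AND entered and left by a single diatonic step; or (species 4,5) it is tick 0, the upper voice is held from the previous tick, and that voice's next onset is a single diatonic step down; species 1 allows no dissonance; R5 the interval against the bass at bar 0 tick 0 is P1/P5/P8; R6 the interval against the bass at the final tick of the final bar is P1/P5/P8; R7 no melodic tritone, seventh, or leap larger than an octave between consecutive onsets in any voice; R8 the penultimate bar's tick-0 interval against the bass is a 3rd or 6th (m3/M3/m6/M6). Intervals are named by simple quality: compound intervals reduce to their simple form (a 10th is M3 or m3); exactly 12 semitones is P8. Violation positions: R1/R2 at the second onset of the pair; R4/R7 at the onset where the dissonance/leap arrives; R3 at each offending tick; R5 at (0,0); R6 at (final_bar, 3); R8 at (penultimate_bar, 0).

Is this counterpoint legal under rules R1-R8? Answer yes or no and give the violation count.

bar 0: v0=F3 v1=F4 (P8)
bar 1: v0=G3 v1=E4 (M6)
bar 2: v0=F3 v1=D4 (M6)
bar 3: v0=D3 v1=B3 (M6)
bar 4: v0=C3 v1=A3 (M6)
bar 5: v0=B2 v1=F3 (TT)
bar 6: v0=G3 v1=E4 (M6)
bar 7: v0=F3 v1=F4 (P8)
  R4 @ bar2.1: F3/E4 M7 untreated
  R4 @ bar3.1: D3/G3 P4 untreated
  R7 @ bar3.3: F3->B3 leap 6st
  R4 @ bar5.0: B2/F3 TT untreated
  R7 @ bar6.0: F3->E4 leap 11st

No (5 violations)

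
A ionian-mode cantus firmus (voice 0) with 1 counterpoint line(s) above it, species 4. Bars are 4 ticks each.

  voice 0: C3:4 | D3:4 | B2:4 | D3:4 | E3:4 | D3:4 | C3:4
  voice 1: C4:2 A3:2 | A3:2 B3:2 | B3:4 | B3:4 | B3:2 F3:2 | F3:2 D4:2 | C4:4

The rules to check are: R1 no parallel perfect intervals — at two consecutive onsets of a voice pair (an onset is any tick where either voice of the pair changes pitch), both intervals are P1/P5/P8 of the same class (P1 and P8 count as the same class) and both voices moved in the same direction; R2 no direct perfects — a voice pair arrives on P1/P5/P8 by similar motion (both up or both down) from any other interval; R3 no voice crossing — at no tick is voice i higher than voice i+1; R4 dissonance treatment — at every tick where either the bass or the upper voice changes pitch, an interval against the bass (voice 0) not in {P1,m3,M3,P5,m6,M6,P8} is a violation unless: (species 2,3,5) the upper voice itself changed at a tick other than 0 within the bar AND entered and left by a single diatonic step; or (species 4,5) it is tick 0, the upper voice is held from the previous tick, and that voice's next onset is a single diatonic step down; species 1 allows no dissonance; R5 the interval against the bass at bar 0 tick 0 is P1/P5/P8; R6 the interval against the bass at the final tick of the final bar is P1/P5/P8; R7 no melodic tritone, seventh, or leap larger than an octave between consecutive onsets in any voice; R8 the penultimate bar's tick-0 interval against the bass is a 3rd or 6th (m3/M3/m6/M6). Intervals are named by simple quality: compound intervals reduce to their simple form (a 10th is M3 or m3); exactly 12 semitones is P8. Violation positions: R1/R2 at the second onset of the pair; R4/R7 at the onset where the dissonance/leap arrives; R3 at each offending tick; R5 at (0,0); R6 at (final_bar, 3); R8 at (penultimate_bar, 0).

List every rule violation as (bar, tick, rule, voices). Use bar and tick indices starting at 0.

bar 0: v0=C3 v1=C4 downbeat P8
bar 1: v0=D3 v1=A3 downbeat P5
bar 2: v0=B2 v1=B3 downbeat P8
bar 3: v0=D3 v1=B3 downbeat M6
bar 4: v0=E3 v1=B3 downbeat P5
bar 5: v0=D3 v1=F3 downbeat m3
bar 6: v0=C3 v1=C4 downbeat P8
  -> R4 @ bar 4 tick 2 v(0, 1): E3/F3 m2 untreated
  -> R7 @ bar 4 tick 2 v(1,): B3->F3 leap 6st
  -> R1 @ bar 6 tick 0 v(0, 1): D3/D4 P8 -> C3/C4 P8 similar

(4, 2, R4, (0, 1))
(4, 2, R7, (1,))
(6, 0, R1, (0, 1))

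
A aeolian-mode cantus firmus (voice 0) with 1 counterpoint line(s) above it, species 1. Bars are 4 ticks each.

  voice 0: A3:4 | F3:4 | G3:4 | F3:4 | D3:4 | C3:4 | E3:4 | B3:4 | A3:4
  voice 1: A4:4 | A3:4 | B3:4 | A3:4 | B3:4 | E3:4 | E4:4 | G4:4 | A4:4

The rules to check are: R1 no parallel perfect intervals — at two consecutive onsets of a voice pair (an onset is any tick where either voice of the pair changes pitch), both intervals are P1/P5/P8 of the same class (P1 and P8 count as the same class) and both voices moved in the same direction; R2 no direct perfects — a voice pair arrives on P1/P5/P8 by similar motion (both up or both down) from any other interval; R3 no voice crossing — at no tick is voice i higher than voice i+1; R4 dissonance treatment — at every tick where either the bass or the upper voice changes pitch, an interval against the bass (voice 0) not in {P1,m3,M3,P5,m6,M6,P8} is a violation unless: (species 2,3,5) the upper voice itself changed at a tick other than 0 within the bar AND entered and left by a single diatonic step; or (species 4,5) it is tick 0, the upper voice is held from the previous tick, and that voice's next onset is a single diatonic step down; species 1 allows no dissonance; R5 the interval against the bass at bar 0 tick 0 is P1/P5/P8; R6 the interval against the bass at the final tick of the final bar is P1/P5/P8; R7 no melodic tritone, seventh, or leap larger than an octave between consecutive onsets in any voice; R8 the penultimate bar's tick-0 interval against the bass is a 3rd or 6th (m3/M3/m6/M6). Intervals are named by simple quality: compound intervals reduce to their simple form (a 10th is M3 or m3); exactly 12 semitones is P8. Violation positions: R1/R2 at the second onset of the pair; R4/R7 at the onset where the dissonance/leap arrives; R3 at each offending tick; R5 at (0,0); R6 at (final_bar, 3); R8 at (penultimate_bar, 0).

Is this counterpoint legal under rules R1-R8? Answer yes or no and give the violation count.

No (1 violations)

bar 0: v0=A3 v1=A4 (P8)
bar 1: v0=F3 v1=A3 (M3)
bar 2: v0=G3 v1=B3 (M3)
bar 3: v0=F3 v1=A3 (M3)
bar 4: v0=D3 v1=B3 (M6)
bar 5: v0=C3 v1=E3 (M3)
bar 6: v0=E3 v1=E4 (P8)
bar 7: v0=B3 v1=G4 (m6)
bar 8: v0=A3 v1=A4 (P8)
  R2 @ bar6.0: C3/E3 M3 -> E3/E4 P8 similar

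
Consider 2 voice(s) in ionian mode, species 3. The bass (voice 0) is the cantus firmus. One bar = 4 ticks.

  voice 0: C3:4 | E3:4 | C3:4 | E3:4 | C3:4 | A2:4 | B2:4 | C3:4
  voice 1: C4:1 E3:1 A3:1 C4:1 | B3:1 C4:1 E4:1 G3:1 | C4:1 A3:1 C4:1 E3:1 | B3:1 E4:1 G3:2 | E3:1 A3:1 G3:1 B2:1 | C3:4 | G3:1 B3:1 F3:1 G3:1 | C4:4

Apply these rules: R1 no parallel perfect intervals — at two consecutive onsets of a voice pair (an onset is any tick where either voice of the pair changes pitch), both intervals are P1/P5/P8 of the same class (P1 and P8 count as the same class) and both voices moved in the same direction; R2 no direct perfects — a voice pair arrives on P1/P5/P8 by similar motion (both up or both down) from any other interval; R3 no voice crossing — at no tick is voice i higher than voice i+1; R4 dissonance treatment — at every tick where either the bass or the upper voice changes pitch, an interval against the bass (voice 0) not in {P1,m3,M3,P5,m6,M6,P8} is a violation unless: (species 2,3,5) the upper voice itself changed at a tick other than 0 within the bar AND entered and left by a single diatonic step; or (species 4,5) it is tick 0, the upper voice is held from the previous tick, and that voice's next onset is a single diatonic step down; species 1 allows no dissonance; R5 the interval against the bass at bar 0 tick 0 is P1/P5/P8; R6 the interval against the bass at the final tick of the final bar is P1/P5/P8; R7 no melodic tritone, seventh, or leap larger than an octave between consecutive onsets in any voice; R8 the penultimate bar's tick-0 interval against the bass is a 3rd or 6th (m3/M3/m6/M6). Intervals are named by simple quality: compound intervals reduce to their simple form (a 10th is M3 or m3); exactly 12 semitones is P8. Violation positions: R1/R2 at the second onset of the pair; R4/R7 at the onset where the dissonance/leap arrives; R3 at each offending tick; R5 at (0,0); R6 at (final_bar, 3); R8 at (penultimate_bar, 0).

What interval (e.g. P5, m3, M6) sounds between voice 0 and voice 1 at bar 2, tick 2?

P8

voice 0=C3 voice 1=C4 -> P8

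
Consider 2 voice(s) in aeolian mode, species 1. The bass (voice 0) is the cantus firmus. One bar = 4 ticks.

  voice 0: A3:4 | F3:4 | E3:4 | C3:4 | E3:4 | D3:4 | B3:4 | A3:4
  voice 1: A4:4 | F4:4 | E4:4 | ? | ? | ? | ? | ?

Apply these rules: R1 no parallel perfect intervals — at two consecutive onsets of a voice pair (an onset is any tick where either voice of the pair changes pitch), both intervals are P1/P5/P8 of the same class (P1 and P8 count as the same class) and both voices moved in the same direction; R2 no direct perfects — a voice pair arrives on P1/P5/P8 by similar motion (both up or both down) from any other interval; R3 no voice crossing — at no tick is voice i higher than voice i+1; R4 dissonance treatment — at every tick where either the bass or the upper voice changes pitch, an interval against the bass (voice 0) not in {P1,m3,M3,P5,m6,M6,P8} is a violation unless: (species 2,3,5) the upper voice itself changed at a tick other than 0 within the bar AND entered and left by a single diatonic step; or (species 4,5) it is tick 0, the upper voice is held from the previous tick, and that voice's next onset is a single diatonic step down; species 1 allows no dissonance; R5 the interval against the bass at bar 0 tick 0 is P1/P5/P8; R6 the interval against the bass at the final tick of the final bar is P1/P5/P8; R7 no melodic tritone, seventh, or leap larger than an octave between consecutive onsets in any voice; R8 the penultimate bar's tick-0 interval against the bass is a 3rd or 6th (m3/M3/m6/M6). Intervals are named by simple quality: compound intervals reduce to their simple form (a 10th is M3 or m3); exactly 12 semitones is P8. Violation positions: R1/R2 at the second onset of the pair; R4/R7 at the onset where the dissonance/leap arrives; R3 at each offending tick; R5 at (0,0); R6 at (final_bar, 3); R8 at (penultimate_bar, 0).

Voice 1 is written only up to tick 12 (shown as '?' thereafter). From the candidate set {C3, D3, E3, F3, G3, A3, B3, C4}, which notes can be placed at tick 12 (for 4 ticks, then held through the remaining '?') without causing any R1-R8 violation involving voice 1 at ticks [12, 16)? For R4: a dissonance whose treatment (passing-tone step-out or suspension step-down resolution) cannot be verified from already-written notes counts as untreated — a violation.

C3: violates R1,R7
D3: violates R4,R7
E3: legal
F3: violates R4,R7
G3: violates R2
A3: legal
B3: violates R4
C4: violates R1

{A3, E3}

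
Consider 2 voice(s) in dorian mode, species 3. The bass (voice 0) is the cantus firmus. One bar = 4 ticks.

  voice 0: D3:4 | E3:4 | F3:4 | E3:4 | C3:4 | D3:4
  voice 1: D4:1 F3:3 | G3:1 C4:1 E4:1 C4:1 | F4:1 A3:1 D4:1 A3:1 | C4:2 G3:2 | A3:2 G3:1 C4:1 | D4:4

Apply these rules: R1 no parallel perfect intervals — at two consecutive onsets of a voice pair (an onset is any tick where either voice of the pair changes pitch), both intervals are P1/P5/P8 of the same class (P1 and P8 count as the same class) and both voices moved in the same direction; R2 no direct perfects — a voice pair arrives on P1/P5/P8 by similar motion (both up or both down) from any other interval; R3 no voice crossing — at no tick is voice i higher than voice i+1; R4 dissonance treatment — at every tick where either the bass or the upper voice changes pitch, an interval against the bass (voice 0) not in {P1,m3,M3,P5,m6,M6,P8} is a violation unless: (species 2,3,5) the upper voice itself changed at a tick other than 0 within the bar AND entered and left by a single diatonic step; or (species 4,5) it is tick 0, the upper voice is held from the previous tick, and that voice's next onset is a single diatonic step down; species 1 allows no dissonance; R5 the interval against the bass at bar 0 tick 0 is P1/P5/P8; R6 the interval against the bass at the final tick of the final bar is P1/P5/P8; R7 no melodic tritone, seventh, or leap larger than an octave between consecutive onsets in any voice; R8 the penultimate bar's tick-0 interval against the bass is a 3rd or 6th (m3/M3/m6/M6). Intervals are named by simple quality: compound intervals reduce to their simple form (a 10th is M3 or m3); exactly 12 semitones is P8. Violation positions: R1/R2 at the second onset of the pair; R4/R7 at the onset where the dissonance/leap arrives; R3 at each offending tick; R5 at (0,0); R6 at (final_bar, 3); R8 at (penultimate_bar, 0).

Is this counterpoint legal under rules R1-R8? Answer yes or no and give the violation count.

bar 0: v0=D3 v1=D4 (P8)
bar 1: v0=E3 v1=G3 (m3)
bar 2: v0=F3 v1=F4 (P8)
bar 3: v0=E3 v1=C4 (m6)
bar 4: v0=C3 v1=A3 (M6)
bar 5: v0=D3 v1=D4 (P8)
  R2 @ bar2.0: E3/C4 m6 -> F3/F4 P8 similar
  R1 @ bar5.0: C3/C4 P8 -> D3/D4 P8 similar

No (2 violations)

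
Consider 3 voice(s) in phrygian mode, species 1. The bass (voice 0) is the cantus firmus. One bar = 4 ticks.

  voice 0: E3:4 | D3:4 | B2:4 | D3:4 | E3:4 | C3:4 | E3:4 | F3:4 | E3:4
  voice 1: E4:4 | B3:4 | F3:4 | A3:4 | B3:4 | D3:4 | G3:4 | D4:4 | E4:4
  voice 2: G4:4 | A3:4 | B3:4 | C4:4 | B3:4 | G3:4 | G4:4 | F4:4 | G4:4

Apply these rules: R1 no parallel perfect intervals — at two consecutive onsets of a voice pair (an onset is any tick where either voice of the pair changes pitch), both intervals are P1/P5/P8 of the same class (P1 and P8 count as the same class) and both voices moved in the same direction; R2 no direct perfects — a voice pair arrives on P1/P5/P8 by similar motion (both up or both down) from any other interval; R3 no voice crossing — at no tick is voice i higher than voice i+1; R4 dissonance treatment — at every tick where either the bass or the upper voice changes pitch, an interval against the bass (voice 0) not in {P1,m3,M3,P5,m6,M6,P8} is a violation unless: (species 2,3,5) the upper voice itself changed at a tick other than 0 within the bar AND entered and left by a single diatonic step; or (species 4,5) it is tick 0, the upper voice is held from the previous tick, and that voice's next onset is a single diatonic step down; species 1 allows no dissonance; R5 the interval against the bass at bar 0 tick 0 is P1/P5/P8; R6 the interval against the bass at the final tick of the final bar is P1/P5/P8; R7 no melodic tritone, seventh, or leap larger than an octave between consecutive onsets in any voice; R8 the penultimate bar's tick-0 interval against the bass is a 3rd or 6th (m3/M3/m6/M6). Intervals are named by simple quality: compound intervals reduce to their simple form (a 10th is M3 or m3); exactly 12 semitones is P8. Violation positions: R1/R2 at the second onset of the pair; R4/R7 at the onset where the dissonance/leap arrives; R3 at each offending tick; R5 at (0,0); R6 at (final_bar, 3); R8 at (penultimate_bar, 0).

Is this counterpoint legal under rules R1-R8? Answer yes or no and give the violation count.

No (17 violations)

bar 0: v0=E3 v1=E4 v2=G4 (m3)
bar 1: v0=D3 v1=B3 v2=A3 (P5)
bar 2: v0=B2 v1=F3 v2=B3 (P8)
bar 3: v0=D3 v1=A3 v2=C4 (m7)
bar 4: v0=E3 v1=B3 v2=B3 (P5)
bar 5: v0=C3 v1=D3 v2=G3 (P5)
bar 6: v0=E3 v1=G3 v2=G4 (m3)
bar 7: v0=F3 v1=D4 v2=F4 (P8)
bar 8: v0=E3 v1=E4 v2=G4 (m3)
  R5 @ bar0.0: opens on m3
  R2 @ bar1.0: E3/G4 m3 -> D3/A3 P5 similar
  R3 @ bar1.0: B3 above A3
  R7 @ bar1.0: G4->A3 leap 10st
  R3 @ bar1.1: B3 above A3
  R3 @ bar1.2: B3 above A3
  R3 @ bar1.3: B3 above A3
  R4 @ bar2.0: B2/F3 TT untreated
  R7 @ bar2.0: B3->F3 leap 6st
  R2 @ bar3.0: B2/F3 TT -> D3/A3 P5 similar
  R4 @ bar3.0: D3/C4 m7 untreated
  R1 @ bar4.0: D3/A3 P5 -> E3/B3 P5 similar
  R1 @ bar5.0: E3/B3 P5 -> C3/G3 P5 similar
  R4 @ bar5.0: C3/D3 M2 untreated
  R2 @ bar6.0: D3/G3 P4 -> G3/G4 P8 similar
  R8 @ bar7.0: penult P8 not 3rd/6th
  R6 @ bar8.3: closes on m3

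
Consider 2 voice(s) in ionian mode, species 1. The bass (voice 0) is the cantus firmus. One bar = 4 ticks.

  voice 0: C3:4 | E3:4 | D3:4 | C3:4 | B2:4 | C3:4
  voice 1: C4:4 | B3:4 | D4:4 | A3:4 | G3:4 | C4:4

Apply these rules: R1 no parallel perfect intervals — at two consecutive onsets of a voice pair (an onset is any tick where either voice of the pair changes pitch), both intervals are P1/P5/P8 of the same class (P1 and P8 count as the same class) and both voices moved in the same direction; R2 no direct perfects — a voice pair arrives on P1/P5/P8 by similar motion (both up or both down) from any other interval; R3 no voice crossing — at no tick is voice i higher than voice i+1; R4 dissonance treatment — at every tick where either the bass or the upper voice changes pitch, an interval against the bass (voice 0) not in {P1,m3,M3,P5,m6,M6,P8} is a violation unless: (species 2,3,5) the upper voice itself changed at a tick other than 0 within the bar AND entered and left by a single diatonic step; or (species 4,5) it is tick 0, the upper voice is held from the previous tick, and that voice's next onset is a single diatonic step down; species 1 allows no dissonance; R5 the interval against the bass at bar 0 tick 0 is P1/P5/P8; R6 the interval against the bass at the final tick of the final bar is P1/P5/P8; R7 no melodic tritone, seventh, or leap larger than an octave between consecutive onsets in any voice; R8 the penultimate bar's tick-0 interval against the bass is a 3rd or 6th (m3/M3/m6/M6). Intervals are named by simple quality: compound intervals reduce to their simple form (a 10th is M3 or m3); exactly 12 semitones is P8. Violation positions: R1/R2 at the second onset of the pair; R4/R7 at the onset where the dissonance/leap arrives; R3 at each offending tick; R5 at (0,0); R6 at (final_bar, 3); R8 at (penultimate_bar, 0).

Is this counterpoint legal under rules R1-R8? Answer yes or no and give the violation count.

bar 0: v0=C3 v1=C4 (P8)
bar 1: v0=E3 v1=B3 (P5)
bar 2: v0=D3 v1=D4 (P8)
bar 3: v0=C3 v1=A3 (M6)
bar 4: v0=B2 v1=G3 (m6)
bar 5: v0=C3 v1=C4 (P8)
  R2 @ bar5.0: B2/G3 m6 -> C3/C4 P8 similar

No (1 violations)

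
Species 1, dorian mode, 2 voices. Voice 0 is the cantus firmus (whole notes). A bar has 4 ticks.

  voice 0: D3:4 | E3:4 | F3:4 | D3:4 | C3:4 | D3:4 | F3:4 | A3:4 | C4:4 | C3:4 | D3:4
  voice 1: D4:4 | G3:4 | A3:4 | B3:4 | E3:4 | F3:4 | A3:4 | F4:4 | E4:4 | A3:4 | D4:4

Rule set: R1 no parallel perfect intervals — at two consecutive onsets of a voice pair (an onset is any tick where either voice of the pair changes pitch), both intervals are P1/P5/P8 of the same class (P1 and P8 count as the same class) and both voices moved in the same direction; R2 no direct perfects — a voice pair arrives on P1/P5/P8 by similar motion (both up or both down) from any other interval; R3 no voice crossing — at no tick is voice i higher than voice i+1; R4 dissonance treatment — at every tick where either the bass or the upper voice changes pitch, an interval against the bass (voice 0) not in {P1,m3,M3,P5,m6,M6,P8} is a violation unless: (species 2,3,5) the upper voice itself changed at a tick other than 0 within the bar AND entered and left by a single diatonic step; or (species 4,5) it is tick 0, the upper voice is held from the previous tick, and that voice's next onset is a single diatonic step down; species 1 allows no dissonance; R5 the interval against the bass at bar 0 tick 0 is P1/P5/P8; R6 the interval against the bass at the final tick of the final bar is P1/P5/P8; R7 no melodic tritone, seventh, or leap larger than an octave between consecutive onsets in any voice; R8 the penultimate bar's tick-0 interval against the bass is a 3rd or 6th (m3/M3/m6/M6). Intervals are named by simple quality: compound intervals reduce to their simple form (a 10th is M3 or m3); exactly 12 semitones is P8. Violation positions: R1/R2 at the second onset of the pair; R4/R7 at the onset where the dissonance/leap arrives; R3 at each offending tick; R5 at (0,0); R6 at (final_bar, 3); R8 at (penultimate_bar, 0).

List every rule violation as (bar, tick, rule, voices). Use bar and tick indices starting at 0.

(10, 0, R2, (0, 1))

bar 0: v0=D3 v1=D4 downbeat P8
bar 1: v0=E3 v1=G3 downbeat m3
bar 2: v0=F3 v1=A3 downbeat M3
bar 3: v0=D3 v1=B3 downbeat M6
bar 4: v0=C3 v1=E3 downbeat M3
bar 5: v0=D3 v1=F3 downbeat m3
bar 6: v0=F3 v1=A3 downbeat M3
bar 7: v0=A3 v1=F4 downbeat m6
bar 8: v0=C4 v1=E4 downbeat M3
bar 9: v0=C3 v1=A3 downbeat M6
bar 10: v0=D3 v1=D4 downbeat P8
  -> R2 @ bar 10 tick 0 v(0, 1): C3/A3 M6 -> D3/D4 P8 similar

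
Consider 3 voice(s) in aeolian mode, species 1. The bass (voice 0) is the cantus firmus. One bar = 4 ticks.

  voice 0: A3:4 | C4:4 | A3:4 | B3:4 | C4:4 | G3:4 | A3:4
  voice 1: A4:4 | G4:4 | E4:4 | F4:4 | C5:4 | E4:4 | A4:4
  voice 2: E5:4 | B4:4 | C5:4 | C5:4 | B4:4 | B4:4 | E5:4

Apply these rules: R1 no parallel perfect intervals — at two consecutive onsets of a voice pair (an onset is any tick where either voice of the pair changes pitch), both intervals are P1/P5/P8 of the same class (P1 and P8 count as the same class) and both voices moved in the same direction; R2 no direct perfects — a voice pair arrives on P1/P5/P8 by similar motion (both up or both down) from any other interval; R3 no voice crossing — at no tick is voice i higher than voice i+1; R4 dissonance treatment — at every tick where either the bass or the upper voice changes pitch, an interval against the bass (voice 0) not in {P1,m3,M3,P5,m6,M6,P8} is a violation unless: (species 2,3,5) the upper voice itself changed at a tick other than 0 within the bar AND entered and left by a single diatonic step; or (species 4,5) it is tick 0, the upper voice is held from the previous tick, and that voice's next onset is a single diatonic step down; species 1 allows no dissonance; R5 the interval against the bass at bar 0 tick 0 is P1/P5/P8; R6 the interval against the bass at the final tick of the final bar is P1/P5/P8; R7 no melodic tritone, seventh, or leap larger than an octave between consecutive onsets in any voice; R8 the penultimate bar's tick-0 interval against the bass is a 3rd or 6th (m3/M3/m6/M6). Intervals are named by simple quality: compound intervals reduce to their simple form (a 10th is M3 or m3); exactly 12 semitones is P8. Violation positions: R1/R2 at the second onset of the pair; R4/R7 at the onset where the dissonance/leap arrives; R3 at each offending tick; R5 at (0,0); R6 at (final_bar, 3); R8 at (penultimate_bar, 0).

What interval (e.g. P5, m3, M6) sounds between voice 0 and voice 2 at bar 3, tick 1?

m2

voice 0=B3 voice 2=C5 -> m2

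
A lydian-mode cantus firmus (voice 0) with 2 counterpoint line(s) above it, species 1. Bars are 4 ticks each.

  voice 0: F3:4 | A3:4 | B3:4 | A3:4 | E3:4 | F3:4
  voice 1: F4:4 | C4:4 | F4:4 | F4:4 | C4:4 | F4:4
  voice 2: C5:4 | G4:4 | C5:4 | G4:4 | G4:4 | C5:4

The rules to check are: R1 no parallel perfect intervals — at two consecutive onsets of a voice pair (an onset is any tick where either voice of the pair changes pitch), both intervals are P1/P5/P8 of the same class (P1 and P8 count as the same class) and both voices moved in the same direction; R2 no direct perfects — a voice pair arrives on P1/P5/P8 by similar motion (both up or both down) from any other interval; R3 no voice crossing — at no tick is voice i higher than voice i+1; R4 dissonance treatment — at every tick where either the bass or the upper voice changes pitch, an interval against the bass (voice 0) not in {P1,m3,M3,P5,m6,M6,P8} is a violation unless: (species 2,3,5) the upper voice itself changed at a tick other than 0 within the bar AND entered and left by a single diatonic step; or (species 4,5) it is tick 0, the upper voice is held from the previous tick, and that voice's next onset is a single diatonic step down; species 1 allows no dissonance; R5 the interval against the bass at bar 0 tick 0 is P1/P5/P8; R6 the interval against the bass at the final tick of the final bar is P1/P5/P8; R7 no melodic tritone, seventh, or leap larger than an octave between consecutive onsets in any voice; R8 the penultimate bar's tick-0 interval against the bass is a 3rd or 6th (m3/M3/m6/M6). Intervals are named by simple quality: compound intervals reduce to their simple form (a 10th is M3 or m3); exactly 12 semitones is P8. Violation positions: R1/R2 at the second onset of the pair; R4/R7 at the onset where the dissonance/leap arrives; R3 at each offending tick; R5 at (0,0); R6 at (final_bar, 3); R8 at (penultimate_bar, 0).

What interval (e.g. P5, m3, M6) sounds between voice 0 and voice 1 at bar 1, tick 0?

m3

voice 0=A3 voice 1=C4 -> m3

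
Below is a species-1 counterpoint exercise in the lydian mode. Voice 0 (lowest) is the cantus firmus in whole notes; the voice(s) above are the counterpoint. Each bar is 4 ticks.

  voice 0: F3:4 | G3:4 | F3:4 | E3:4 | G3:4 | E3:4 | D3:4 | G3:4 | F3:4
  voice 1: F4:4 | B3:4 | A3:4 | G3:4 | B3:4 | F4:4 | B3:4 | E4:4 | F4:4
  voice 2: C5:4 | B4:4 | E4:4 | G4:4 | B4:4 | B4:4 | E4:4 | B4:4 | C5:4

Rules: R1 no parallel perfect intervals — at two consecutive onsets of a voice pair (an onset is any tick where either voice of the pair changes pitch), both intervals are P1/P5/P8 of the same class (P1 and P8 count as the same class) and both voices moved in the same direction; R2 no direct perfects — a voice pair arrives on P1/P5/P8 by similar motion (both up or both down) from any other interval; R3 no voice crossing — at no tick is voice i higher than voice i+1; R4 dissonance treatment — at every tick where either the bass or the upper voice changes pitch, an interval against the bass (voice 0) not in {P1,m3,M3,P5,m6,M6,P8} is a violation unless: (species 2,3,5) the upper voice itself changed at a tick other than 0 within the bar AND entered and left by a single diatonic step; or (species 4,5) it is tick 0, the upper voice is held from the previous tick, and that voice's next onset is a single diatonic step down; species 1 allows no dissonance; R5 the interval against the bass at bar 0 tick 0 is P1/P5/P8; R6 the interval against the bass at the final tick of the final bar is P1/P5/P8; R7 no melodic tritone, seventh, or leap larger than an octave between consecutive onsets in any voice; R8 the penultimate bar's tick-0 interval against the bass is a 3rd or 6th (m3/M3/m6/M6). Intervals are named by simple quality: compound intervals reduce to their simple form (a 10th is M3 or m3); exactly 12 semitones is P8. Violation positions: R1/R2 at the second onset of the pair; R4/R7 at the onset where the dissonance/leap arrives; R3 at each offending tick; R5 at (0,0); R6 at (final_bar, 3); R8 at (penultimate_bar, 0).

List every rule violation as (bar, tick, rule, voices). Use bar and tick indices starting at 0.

bar 0: v0=F3 v1=F4 v2=C5 downbeat P5
bar 1: v0=G3 v1=B3 v2=B4 downbeat M3
bar 2: v0=F3 v1=A3 v2=E4 downbeat M7
bar 3: v0=E3 v1=G3 v2=G4 downbeat m3
bar 4: v0=G3 v1=B3 v2=B4 downbeat M3
bar 5: v0=E3 v1=F4 v2=B4 downbeat P5
bar 6: v0=D3 v1=B3 v2=E4 downbeat M2
bar 7: v0=G3 v1=E4 v2=B4 downbeat M3
bar 8: v0=F3 v1=F4 v2=C5 downbeat P5
  -> R2 @ bar 1 tick 0 v(1, 2): F4/C5 P5 -> B3/B4 P8 similar
  -> R7 @ bar 1 tick 0 v(1,): F4->B3 leap 6st
  -> R2 @ bar 2 tick 0 v(1, 2): B3/B4 P8 -> A3/E4 P5 similar
  -> R4 @ bar 2 tick 0 v(0, 2): F3/E4 M7 untreated
  -> R1 @ bar 4 tick 0 v(1, 2): G3/G4 P8 -> B3/B4 P8 similar
  -> R4 @ bar 5 tick 0 v(0, 1): E3/F4 m2 untreated
  -> R7 @ bar 5 tick 0 v(1,): B3->F4 leap 6st
  -> R4 @ bar 6 tick 0 v(0, 2): D3/E4 M2 untreated
  -> R7 @ bar 6 tick 0 v(1,): F4->B3 leap 6st
  -> R2 @ bar 7 tick 0 v(1, 2): B3/E4 P4 -> E4/B4 P5 similar
  -> R1 @ bar 8 tick 0 v(1, 2): E4/B4 P5 -> F4/C5 P5 similar

(1, 0, R2, (1, 2))
(1, 0, R7, (1,))
(2, 0, R2, (1, 2))
(2, 0, R4, (0, 2))
(4, 0, R1, (1, 2))
(5, 0, R4, (0, 1))
(5, 0, R7, (1,))
(6, 0, R4, (0, 2))
(6, 0, R7, (1,))
(7, 0, R2, (1, 2))
(8, 0, R1, (1, 2))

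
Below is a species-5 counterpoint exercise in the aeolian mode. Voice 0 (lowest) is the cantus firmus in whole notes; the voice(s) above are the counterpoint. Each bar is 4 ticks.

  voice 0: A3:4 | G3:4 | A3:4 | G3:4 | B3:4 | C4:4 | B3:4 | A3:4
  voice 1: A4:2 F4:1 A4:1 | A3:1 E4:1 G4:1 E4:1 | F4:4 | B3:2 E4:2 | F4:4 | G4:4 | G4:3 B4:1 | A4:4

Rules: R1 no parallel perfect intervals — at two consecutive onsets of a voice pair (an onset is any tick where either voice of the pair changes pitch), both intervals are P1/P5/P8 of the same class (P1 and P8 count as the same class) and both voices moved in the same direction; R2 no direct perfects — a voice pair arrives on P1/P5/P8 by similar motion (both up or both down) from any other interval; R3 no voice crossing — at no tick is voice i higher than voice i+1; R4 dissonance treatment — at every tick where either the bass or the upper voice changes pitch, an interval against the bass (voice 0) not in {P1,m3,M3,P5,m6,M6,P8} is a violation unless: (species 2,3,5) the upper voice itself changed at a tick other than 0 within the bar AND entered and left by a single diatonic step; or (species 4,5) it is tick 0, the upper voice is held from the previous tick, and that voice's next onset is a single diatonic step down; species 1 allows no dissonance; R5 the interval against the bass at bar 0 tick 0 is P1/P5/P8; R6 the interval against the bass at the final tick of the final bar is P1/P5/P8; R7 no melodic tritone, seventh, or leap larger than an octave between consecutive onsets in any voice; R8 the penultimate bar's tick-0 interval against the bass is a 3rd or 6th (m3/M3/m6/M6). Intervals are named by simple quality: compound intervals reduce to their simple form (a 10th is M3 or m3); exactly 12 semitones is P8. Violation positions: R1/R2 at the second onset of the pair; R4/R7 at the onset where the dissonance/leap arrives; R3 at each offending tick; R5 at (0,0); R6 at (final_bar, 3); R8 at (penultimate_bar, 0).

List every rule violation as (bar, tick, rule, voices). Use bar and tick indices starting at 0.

bar 0: v0=A3 v1=A4 downbeat P8
bar 1: v0=G3 v1=A3 downbeat M2
bar 2: v0=A3 v1=F4 downbeat m6
bar 3: v0=G3 v1=B3 downbeat M3
bar 4: v0=B3 v1=F4 downbeat TT
bar 5: v0=C4 v1=G4 downbeat P5
bar 6: v0=B3 v1=G4 downbeat m6
bar 7: v0=A3 v1=A4 downbeat P8
  -> R4 @ bar 1 tick 0 v(0, 1): G3/A3 M2 untreated
  -> R7 @ bar 3 tick 0 v(1,): F4->B3 leap 6st
  -> R4 @ bar 4 tick 0 v(0, 1): B3/F4 TT untreated
  -> R2 @ bar 5 tick 0 v(0, 1): B3/F4 TT -> C4/G4 P5 similar
  -> R1 @ bar 7 tick 0 v(0, 1): B3/B4 P8 -> A3/A4 P8 similar

(1, 0, R4, (0, 1))
(3, 0, R7, (1,))
(4, 0, R4, (0, 1))
(5, 0, R2, (0, 1))
(7, 0, R1, (0, 1))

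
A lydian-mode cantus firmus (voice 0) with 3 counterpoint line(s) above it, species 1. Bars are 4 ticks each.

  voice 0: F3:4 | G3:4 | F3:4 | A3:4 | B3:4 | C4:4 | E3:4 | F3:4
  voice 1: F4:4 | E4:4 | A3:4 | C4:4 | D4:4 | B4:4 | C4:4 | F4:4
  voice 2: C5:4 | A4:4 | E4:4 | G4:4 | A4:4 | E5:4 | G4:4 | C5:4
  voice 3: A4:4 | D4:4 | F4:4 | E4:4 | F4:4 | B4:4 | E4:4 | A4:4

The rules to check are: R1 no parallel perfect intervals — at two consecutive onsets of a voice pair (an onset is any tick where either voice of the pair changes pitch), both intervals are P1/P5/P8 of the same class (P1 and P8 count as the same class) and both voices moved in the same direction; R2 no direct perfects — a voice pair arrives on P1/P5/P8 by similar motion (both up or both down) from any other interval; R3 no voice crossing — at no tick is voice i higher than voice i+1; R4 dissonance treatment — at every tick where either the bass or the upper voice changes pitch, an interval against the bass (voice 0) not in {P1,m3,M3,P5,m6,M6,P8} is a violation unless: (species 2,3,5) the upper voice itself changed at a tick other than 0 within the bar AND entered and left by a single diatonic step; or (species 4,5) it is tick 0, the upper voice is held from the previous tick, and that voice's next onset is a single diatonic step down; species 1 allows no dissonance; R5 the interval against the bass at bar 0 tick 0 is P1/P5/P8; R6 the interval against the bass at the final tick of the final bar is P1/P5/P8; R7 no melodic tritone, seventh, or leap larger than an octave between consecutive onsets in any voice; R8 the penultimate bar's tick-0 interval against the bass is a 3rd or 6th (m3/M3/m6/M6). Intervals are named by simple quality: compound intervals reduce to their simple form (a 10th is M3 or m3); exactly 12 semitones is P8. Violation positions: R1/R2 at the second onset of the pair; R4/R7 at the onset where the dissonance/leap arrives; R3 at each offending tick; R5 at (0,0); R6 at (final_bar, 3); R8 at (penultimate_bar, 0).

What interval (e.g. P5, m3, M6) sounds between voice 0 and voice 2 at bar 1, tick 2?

M2

voice 0=G3 voice 2=A4 -> M2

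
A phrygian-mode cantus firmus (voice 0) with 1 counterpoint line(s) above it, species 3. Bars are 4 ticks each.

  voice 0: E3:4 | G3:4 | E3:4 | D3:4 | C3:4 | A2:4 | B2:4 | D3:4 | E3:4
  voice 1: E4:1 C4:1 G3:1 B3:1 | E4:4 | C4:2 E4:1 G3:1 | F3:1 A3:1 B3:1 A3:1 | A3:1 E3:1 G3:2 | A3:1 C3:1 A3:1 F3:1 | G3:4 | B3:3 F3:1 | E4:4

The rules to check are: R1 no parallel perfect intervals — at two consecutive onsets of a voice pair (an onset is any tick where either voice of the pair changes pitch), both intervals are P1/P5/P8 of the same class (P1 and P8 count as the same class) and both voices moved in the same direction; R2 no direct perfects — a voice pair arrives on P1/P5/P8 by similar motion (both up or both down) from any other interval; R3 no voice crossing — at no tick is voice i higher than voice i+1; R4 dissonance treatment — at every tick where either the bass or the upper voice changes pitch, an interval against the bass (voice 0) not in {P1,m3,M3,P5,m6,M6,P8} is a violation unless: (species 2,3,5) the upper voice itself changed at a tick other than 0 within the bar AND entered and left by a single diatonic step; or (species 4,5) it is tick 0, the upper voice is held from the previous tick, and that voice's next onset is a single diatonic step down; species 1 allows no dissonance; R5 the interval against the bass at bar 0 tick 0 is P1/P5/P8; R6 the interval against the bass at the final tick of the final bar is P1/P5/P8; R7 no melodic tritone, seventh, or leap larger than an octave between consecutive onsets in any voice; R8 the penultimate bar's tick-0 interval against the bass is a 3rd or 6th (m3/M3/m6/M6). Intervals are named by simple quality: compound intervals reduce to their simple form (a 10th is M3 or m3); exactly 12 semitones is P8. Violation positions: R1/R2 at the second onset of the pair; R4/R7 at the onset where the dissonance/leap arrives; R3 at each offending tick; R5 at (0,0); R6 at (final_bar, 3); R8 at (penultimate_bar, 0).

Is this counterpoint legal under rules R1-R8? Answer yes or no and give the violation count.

No (3 violations)

bar 0: v0=E3 v1=E4 (P8)
bar 1: v0=G3 v1=E4 (M6)
bar 2: v0=E3 v1=C4 (m6)
bar 3: v0=D3 v1=F3 (m3)
bar 4: v0=C3 v1=A3 (M6)
bar 5: v0=A2 v1=A3 (P8)
bar 6: v0=B2 v1=G3 (m6)
bar 7: v0=D3 v1=B3 (M6)
bar 8: v0=E3 v1=E4 (P8)
  R7 @ bar7.3: B3->F3 leap 6st
  R2 @ bar8.0: D3/F3 m3 -> E3/E4 P8 similar
  R7 @ bar8.0: F3->E4 leap 11st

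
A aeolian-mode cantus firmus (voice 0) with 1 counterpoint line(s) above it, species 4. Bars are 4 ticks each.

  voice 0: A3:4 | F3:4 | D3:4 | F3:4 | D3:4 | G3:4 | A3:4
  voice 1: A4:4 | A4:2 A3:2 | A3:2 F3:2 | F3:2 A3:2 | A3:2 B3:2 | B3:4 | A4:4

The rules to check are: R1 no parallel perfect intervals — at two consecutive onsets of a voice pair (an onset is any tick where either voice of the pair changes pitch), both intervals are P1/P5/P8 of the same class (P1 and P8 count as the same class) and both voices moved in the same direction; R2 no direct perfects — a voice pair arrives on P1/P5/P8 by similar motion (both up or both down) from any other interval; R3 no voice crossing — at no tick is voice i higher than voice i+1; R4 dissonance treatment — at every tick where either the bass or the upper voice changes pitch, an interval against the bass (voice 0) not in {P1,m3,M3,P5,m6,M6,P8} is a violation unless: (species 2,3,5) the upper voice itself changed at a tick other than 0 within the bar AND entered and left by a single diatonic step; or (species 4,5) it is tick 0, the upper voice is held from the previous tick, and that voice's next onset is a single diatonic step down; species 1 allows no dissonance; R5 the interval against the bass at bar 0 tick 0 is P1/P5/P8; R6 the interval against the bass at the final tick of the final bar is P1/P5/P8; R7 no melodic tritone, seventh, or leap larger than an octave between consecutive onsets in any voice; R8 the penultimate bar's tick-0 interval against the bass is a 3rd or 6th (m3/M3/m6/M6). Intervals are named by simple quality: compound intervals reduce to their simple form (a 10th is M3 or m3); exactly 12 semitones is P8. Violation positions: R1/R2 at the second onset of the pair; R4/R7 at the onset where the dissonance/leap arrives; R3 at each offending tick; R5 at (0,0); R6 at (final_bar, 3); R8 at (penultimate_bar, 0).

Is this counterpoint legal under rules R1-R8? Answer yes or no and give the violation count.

bar 0: v0=A3 v1=A4 (P8)
bar 1: v0=F3 v1=A4 (M3)
bar 2: v0=D3 v1=A3 (P5)
bar 3: v0=F3 v1=F3 (P1)
bar 4: v0=D3 v1=A3 (P5)
bar 5: v0=G3 v1=B3 (M3)
bar 6: v0=A3 v1=A4 (P8)
  R2 @ bar6.0: G3/B3 M3 -> A3/A4 P8 similar
  R7 @ bar6.0: B3->A4 leap 10st

No (2 violations)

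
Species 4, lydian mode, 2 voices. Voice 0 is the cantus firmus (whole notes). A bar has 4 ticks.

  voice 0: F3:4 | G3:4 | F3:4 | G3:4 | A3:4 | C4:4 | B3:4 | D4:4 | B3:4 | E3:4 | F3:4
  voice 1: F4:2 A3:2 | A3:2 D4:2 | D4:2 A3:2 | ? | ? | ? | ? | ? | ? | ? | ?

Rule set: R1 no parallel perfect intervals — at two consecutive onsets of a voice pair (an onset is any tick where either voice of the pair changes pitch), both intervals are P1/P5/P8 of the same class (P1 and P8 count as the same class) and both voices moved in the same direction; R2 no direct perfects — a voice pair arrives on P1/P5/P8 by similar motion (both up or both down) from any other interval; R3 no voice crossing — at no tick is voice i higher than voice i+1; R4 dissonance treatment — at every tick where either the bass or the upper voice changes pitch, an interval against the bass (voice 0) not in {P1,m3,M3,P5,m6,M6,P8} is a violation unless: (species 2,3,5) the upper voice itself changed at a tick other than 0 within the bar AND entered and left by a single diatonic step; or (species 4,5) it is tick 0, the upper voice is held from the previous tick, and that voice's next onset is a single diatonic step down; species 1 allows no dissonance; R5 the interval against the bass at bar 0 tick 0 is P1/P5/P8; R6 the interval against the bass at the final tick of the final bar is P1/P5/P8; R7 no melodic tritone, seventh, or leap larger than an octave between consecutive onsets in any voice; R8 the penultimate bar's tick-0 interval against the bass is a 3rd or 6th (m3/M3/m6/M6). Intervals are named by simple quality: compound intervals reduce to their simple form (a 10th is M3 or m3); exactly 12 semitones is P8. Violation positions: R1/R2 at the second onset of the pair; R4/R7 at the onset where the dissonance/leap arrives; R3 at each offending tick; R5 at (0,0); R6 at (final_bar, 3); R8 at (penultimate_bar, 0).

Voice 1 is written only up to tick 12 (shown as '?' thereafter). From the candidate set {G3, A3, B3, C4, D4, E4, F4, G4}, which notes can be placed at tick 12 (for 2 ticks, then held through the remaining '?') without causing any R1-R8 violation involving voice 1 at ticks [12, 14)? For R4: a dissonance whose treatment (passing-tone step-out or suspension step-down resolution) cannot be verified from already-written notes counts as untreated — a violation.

G3: legal
A3: violates R4
B3: legal
C4: violates R4
D4: violates R2
E4: legal
F4: violates R4
G4: violates R2,R7

{B3, E4, G3}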